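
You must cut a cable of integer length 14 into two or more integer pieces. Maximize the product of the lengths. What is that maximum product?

162

Define g[k] = max over 1≤i<k of i · max(k−i, g[k−i]); the inner max lets the remainder stay uncut if that's better.
g[2] = 1*max(1,0) = 1*1 = 1
g[3] = 1*max(2,1) = 1*2 = 2
g[4] = 2*max(2,1) = 2*2 = 4
g[5] = 2*max(3,2) = 2*3 = 6
g[6] = 3*max(3,2) = 3*3 = 9
g[7] = 2*max(5,6) = 2*6 = 12
g[8] = 2*max(6,9) = 2*9 = 18
g[9] = 3*max(6,9) = 3*9 = 27
g[10] = 2*max(8,18) = 2*18 = 36
g[11] = 2*max(9,27) = 2*27 = 54
g[12] = 3*max(9,27) = 3*27 = 81
g[13] = 2*max(11,54) = 2*54 = 108
g[14] = 2*max(12,81) = 2*81 = 162
One optimal split: 3 + 3 + 3 + 3 + 2; product 3*3*3*3*2 = 162.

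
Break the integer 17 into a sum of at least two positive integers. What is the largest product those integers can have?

486

Define g[k] = max over 1≤i<k of i · max(k−i, g[k−i]); the inner max lets the remainder stay uncut if that's better.
g[2] = 1×max(1,0) = 1×1 = 1
g[3] = 1×max(2,1) = 1×2 = 2
g[4] = 2×max(2,1) = 2×2 = 4
g[5] = 2×max(3,2) = 2×3 = 6
g[6] = 3×max(3,2) = 3×3 = 9
g[7] = 2×max(5,6) = 2×6 = 12
g[8] = 2×max(6,9) = 2×9 = 18
g[9] = 3×max(6,9) = 3×9 = 27
g[10] = 2×max(8,18) = 2×18 = 36
g[11] = 2×max(9,27) = 2×27 = 54
g[12] = 3×max(9,27) = 3×27 = 81
g[13] = 2×max(11,54) = 2×54 = 108
g[14] = 2×max(12,81) = 2×81 = 162
g[15] = 3×max(12,81) = 3×81 = 243
g[16] = 2×max(14,162) = 2×162 = 324
g[17] = 2×max(15,243) = 2×243 = 486
One optimal split: 3 + 3 + 3 + 3 + 3 + 2; product 3×3×3×3×3×2 = 486.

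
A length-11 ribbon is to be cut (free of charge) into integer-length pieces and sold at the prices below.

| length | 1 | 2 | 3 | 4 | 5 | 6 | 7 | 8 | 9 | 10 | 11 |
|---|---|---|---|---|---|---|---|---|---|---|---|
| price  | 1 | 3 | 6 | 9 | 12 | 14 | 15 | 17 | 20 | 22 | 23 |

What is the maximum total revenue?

26

Let v[k] be the best obtainable value from length k. For each k, try every first piece i and keep the best of price[i] + v[k−i].
v[1] = 1
v[2] = 3
v[3] = 6
v[4] = 9
v[5] = 12
v[6] = 14
v[7] = 15  (first piece 1, then v[6]=14)
v[8] = 18  (first piece 3, then v[5]=12)
v[9] = 21  (first piece 4, then v[5]=12)
v[10] = 24  (first piece 5, then v[5]=12)
v[11] = 26  (first piece 5, then v[6]=14)
One optimal cutting: 6 + 5 → ¢14 + ¢12 = ¢26.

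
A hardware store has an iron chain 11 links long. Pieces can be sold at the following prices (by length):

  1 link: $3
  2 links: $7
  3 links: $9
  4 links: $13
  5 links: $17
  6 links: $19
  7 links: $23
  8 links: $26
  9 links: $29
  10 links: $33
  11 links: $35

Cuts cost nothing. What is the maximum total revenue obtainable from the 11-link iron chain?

38

Let v[k] be the best obtainable value from length k. For each k, try every first piece i and keep the best of price[i] + v[k−i].
v[1] = 3
v[2] = 7
v[3] = 10  (first piece 1, then v[2]=7)
v[4] = 14  (first piece 2, then v[2]=7)
v[5] = 17  (first piece 1, then v[4]=14)
v[6] = 21  (first piece 2, then v[4]=14)
v[7] = 24  (first piece 1, then v[6]=21)
v[8] = 28  (first piece 2, then v[6]=21)
v[9] = 31  (first piece 1, then v[8]=28)
v[10] = 35  (first piece 2, then v[8]=28)
v[11] = 38  (first piece 1, then v[10]=35)
One optimal cutting: 2 + 2 + 2 + 2 + 2 + 1 → $7 + $7 + $7 + $7 + $7 + $3 = $38.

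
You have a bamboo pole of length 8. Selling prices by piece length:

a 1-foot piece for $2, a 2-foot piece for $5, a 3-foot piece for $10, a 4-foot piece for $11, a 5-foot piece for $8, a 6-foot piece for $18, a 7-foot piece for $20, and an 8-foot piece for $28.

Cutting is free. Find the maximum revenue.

28

Let best[k] be the best obtainable value from length k. For each k, try every first piece i and keep the best of price[i] + best[k−i].
best[1] = 2
best[2] = 5
best[3] = 10
best[4] = 12  (first piece 1, then best[3]=10)
best[5] = 15  (first piece 2, then best[3]=10)
best[6] = 20  (first piece 3, then best[3]=10)
best[7] = 22  (first piece 1, then best[6]=20)
best[8] = 28
Best is to sell the whole 8-foot piece uncut for $28.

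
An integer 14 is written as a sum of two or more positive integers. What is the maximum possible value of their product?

162

Let P[k] be the best product for length k (with at least one cut). For each first piece i, the rest contributes max(k−i, P[k−i]).
Small cases: P[2]=1, P[3]=2, P[4]=4, P[5]=6, P[6]=9, P[7]=12.
P[8] = max(1*12, 2*9, 3*6, …, 6*2, 7*1) = 18
P[9] = max(1*18, 2*12, 3*9, …, 7*2, 8*1) = 27
P[10] = max(1*27, 2*18, 3*12, …, 8*2, 9*1) = 36
P[11] = max(1*36, 2*27, 3*18, …, 9*2, 10*1) = 54
P[12] = max(1*54, 2*36, 3*27, …, 10*2, 11*1) = 81
P[13] = max(1*81, 2*54, 3*36, …, 11*2, 12*1) = 108
P[14] = max(1*108, 2*81, 3*54, …, 12*2, 13*1) = 162
One optimal split: 3 + 3 + 3 + 3 + 2; product 3*3*3*3*2 = 162.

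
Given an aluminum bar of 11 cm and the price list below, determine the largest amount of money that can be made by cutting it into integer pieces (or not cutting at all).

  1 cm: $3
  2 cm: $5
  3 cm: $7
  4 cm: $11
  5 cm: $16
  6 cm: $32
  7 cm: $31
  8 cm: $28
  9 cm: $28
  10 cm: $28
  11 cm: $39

Let best[k] be the best obtainable value from length k. For each k, try every first piece i and keep the best of price[i] + best[k−i].
best[1] = 3
best[2] = max(3+3, 5+0) = 6
best[3] = max(3+6, 5+3, 7+0) = 9
best[4] = max(3+9, 5+6, 7+3, 11+0) = 12
best[5] = max(3+12, 5+9, 7+6, 11+3, 16+0) = 16
best[6] = max(3+16, 5+12, 7+9, 11+6, 16+3, 32+0) = 32
best[7] = max(3+32, 5+16, 7+12, …, 32+3, 31+0) = 35
best[8] = max(3+35, 5+32, 7+16, …, 31+3, 28+0) = 38
best[9] = max(3+38, 5+35, 7+32, …, 28+3, 28+0) = 41
best[10] = max(3+41, 5+38, 7+35, …, 28+3, 28+0) = 44
best[11] = max(3+44, 5+41, 7+38, …, 28+3, 39+0) = 48
One optimal cutting: 6 + 5 → $32 + $16 = $48.

48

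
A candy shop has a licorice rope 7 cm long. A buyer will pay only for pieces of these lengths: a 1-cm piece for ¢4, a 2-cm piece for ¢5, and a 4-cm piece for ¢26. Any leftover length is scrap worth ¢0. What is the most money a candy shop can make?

Build r[k] bottom-up: r[k] = max over allowed piece i of (p[i] + r[k−i]).
r[1] = 4
r[2] = 8  (first piece 1, then r[1]=4)
r[3] = 12  (first piece 1, then r[2]=8)
r[4] = 26
r[5] = 30  (first piece 1, then r[4]=26)
r[6] = 34  (first piece 1, then r[5]=30)
r[7] = 38  (first piece 1, then r[6]=34)
One optimal cutting: 4 + 1 + 1 + 1 → ¢38.

38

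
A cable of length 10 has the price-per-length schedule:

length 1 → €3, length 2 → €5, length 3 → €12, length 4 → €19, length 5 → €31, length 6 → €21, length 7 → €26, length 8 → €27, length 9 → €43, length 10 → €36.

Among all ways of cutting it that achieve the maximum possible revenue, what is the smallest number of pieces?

2

Let r[k] be the best obtainable value from length k. For each k, try every first piece i and keep the best of price[i] + r[k−i].
r[1] = 3
r[2] = max(3+3, 5+0) = 6
r[3] = max(3+6, 5+3, 12+0) = 12
r[4] = max(3+12, 5+6, 12+3, 19+0) = 19
r[5] = max(3+19, 5+12, 12+6, 19+3, 31+0) = 31
r[6] = max(3+31, 5+19, 12+12, 19+6, 31+3, 21+0) = 34
r[7] = max(3+34, 5+31, 12+19, …, 21+3, 26+0) = 37
r[8] = max(3+37, 5+34, 12+31, …, 26+3, 27+0) = 43
r[9] = max(3+43, 5+37, 12+34, …, 27+3, 43+0) = 50
r[10] = max(3+50, 5+43, 12+37, …, 43+3, 36+0) = 62
Maximum revenue is €62.
Now minimize piece count subject to staying optimal: for each k, pieces[k] = 1 + min over i with p[i]+r[k−i]=r[k] of pieces[k−i].
pieces[7] = 3
pieces[8] = 2
pieces[9] = 2
pieces[10] = 2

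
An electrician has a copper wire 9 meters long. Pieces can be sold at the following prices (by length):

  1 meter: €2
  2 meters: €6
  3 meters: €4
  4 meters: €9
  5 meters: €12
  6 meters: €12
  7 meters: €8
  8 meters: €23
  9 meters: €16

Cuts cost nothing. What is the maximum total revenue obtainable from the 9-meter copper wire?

26

Let R[k] be the best obtainable value from length k. For each k, try every first piece i and keep the best of price[i] + R[k−i].
R[1] = 2
R[2] = 6
R[3] = 8  (first piece 1, then R[2]=6)
R[4] = 12  (first piece 2, then R[2]=6)
R[5] = 14  (first piece 1, then R[4]=12)
R[6] = 18  (first piece 2, then R[4]=12)
R[7] = 20  (first piece 1, then R[6]=18)
R[8] = 24  (first piece 2, then R[6]=18)
R[9] = 26  (first piece 1, then R[8]=24)
One optimal cutting: 2 + 2 + 2 + 2 + 1 → €6 + €6 + €6 + €6 + €2 = €26.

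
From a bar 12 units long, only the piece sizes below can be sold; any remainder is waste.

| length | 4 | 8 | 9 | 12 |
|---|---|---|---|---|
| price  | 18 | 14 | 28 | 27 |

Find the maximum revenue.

Let r[k] be the best obtainable value from length k. For each k, try every first piece i and keep the best of price[i] + r[k−i].
r[1] = 0
r[2] = 0
r[3] = 0
r[4] = 18
r[5] = 18
r[6] = 18
r[7] = 18
r[8] = max(18+18, 14+0) = 36
r[9] = max(18+18, 14+0, 28+0) = 36
r[10] = max(18+18, 14+0, 28+0) = 36
r[11] = max(18+18, 14+0, 28+0) = 36
r[12] = max(18+36, 14+18, 28+0, 27+0) = 54
One optimal cutting: 4 + 4 + 4 → 54.

54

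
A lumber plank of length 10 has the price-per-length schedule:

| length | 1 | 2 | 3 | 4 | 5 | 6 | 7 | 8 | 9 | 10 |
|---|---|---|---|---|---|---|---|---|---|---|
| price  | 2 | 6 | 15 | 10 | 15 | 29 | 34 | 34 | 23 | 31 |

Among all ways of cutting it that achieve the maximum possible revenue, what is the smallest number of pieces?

Build r[k] bottom-up: r[k] = max over allowed piece i of (p[i] + r[k−i]).
r[1] = 2
r[2] = max(2+2, 6+0) = 6
r[3] = max(2+6, 6+2, 15+0) = 15
r[4] = max(2+15, 6+6, 15+2, 10+0) = 17
r[5] = max(2+17, 6+15, 15+6, 10+2, 15+0) = 21
r[6] = max(2+21, 6+17, 15+15, 10+6, 15+2, 29+0) = 30
r[7] = max(2+30, 6+21, 15+17, …, 29+2, 34+0) = 34
r[8] = max(2+34, 6+30, 15+21, …, 34+2, 34+0) = 36
r[9] = max(2+36, 6+34, 15+30, …, 34+2, 23+0) = 45
r[10] = max(2+45, 6+36, 15+34, …, 23+2, 31+0) = 49
Maximum revenue is $49.
Now minimize piece count subject to staying optimal: for each k, pieces[k] = 1 + min over i with p[i]+r[k−i]=r[k] of pieces[k−i].
pieces[7] = 1
pieces[8] = 2
pieces[9] = 3
pieces[10] = 2

2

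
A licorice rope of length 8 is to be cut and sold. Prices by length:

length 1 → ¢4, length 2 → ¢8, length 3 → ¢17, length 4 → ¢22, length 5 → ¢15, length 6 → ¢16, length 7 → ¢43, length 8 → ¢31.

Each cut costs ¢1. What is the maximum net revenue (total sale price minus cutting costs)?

46

Consider every possible first cut. r[k] is the best of p[i]+r[k−i] over all sellable i≤k, charging 1 whenever i<k.
r[1] = 4
r[2] = 8
r[3] = 17
r[4] = 22
r[5] = 25  (first piece 1, then r[4]=22)
r[6] = 33  (first piece 3, then r[3]=17)
r[7] = 43
r[8] = 46  (first piece 1, then r[7]=43)
One optimal plan: pieces 7 + 1 (1 cut) → ¢47 − ¢1 = ¢46.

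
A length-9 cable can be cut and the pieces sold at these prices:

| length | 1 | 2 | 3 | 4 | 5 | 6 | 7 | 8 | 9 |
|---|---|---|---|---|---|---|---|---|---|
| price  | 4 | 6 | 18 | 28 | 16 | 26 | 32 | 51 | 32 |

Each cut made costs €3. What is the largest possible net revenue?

Consider every possible first cut. net[k] is the best of p[i]+net[k−i] over all sellable i≤k, charging 3 whenever i<k.
net[1] = 4
net[2] = 6
net[3] = 18
net[4] = 28
net[5] = 29  (first piece 1, then net[4]=28)
net[6] = 33  (first piece 3, then net[3]=18)
net[7] = 43  (first piece 3, then net[4]=28)
net[8] = 53  (first piece 4, then net[4]=28)
net[9] = 54  (first piece 1, then net[8]=53)
One optimal plan: pieces 4 + 4 + 1 (2 cuts) → €60 − €6 = €54.

54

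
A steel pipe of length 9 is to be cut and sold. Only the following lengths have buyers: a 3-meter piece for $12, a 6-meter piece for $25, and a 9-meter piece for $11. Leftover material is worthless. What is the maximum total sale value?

Consider every possible first cut. r[k] is the best of p[i]+r[k−i] over all sellable i≤k.
r[1] = 0
r[2] = 0
r[3] = 12
r[4] = 12
r[5] = 12
r[6] = 25
r[7] = 25
r[8] = 25
r[9] = 37  (first piece 3, then r[6]=25)
One optimal cutting: 6 + 3 → $37.

37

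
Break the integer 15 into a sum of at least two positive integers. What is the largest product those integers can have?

Fill m[k] for k=2..15: at each k try every first piece i and multiply by the better of (k−i) uncut or m[k−i].
m[2] = 1·max(1,0) = 1·1 = 1
m[3] = 1·max(2,1) = 1·2 = 2
m[4] = 2·max(2,1) = 2·2 = 4
m[5] = 2·max(3,2) = 2·3 = 6
m[6] = 3·max(3,2) = 3·3 = 9
m[7] = 2·max(5,6) = 2·6 = 12
m[8] = 2·max(6,9) = 2·9 = 18
m[9] = 3·max(6,9) = 3·9 = 27
m[10] = 2·max(8,18) = 2·18 = 36
m[11] = 2·max(9,27) = 2·27 = 54
m[12] = 3·max(9,27) = 3·27 = 81
m[13] = 2·max(11,54) = 2·54 = 108
m[14] = 2·max(12,81) = 2·81 = 162
m[15] = 3·max(12,81) = 3·81 = 243
One optimal split: 3 + 3 + 3 + 3 + 3; product 3·3·3·3·3 = 243.

243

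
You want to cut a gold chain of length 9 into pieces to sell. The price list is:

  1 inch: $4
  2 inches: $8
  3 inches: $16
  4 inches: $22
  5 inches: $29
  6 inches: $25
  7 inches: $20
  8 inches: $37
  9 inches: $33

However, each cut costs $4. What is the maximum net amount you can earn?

Build net[k] bottom-up: net[k] = max over allowed piece i of (p[i] + net[k−i]) − 4 per cut.
net[1] = 4
net[2] = 8
net[3] = 16
net[4] = 22
net[5] = 29
net[6] = 29  (first piece 1, then net[5]=29)
net[7] = 34  (first piece 3, then net[4]=22)
net[8] = 41  (first piece 3, then net[5]=29)
net[9] = 47  (first piece 4, then net[5]=29)
One optimal plan: pieces 5 + 4 (1 cut) → $51 − $4 = $47.

47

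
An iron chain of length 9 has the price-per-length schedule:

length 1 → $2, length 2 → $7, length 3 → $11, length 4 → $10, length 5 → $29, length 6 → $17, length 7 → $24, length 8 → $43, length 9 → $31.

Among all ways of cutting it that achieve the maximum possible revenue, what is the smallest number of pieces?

2

Consider every possible first cut. r[k] is the best of p[i]+r[k−i] over all sellable i≤k.
r[1] = 2
r[2] = 7
r[3] = 11
r[4] = 14  (first piece 2, then r[2]=7)
r[5] = 29
r[6] = 31  (first piece 1, then r[5]=29)
r[7] = 36  (first piece 2, then r[5]=29)
r[8] = 43
r[9] = 45  (first piece 1, then r[8]=43)
Maximum revenue is $45.
Now minimize piece count subject to staying optimal: for each k, pieces[k] = 1 + min over i with p[i]+r[k−i]=r[k] of pieces[k−i].
pieces[6] = 2
pieces[7] = 2
pieces[8] = 1
pieces[9] = 2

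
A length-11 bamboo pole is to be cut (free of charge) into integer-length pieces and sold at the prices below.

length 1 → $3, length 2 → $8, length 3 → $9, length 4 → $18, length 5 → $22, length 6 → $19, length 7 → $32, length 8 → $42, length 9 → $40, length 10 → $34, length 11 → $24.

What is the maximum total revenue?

Let v[k] be the best obtainable value from length k. For each k, try every first piece i and keep the best of price[i] + v[k−i].
v[1] = 3
v[2] = 8
v[3] = 11  (first piece 1, then v[2]=8)
v[4] = 18
v[5] = 22
v[6] = 26  (first piece 2, then v[4]=18)
v[7] = 32
v[8] = 42
v[9] = 45  (first piece 1, then v[8]=42)
v[10] = 50  (first piece 2, then v[8]=42)
v[11] = 53  (first piece 1, then v[10]=50)
One optimal cutting: 8 + 2 + 1 → $42 + $8 + $3 = $53.

53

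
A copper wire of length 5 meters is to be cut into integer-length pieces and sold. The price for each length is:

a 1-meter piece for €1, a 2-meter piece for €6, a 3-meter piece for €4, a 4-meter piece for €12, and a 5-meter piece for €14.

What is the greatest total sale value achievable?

Build R[k] bottom-up: R[k] = max over allowed piece i of (p[i] + R[k−i]).
R[1] = 1
R[2] = max(1+1, 6+0) = 6
R[3] = max(1+6, 6+1, 4+0) = 7
R[4] = max(1+7, 6+6, 4+1, 12+0) = 12
R[5] = max(1+12, 6+7, 4+6, 12+1, 14+0) = 14
Best is to sell the whole 5-meter piece uncut for €14.

14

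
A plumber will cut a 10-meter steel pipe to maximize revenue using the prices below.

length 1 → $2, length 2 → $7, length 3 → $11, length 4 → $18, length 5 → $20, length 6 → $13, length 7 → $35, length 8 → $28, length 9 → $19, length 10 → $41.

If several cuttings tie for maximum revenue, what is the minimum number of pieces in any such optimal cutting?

2

Let r[k] be the best obtainable value from length k. For each k, try every first piece i and keep the best of price[i] + r[k−i].
r[1] = 2
r[2] = 7
r[3] = 11
r[4] = 18
r[5] = 20  (first piece 1, then r[4]=18)
r[6] = 25  (first piece 2, then r[4]=18)
r[7] = 35
r[8] = 37  (first piece 1, then r[7]=35)
r[9] = 42  (first piece 2, then r[7]=35)
r[10] = 46  (first piece 3, then r[7]=35)
Maximum revenue is $46.
Now minimize piece count subject to staying optimal: for each k, pieces[k] = 1 + min over i with p[i]+r[k−i]=r[k] of pieces[k−i].
pieces[7] = 1
pieces[8] = 2
pieces[9] = 2
pieces[10] = 2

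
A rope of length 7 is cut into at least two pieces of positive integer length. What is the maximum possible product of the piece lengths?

Fill m[k] for k=2..7: at each k try every first piece i and multiply by the better of (k−i) uncut or m[k−i].
Small cases: m[2]=1.
m[3] = max(1×2, 2×1) = 2
m[4] = max(1×3, 2×2, 3×1) = 4
m[5] = max(1×4, 2×3, 3×2, 4×1) = 6
m[6] = max(1×6, 2×4, 3×3, 4×2, 5×1) = 9
m[7] = max(1×9, 2×6, 3×4, 4×3, 5×2, 6×1) = 12
One optimal split: 3 + 2 + 2; product 3×2×2 = 12.

12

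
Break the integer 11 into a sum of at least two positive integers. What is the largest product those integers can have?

Fill g[k] for k=2..11: at each k try every first piece i and multiply by the better of (k−i) uncut or g[k−i].
g[2] = 1*max(1,0) = 1*1 = 1
g[3] = 1*max(2,1) = 1*2 = 2
g[4] = 2*max(2,1) = 2*2 = 4
g[5] = 2*max(3,2) = 2*3 = 6
g[6] = 3*max(3,2) = 3*3 = 9
g[7] = 2*max(5,6) = 2*6 = 12
g[8] = 2*max(6,9) = 2*9 = 18
g[9] = 3*max(6,9) = 3*9 = 27
g[10] = 2*max(8,18) = 2*18 = 36
g[11] = 2*max(9,27) = 2*27 = 54
One optimal split: 3 + 3 + 3 + 2; product 3*3*3*2 = 54.

54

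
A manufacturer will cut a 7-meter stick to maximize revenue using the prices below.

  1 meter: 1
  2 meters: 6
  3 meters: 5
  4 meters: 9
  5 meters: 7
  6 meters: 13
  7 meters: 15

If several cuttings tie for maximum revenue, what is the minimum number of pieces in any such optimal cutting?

4

Build r[k] bottom-up: r[k] = max over allowed piece i of (p[i] + r[k−i]).
r[1] = 1
r[2] = max(1+1, 6+0) = 6
r[3] = max(1+6, 6+1, 5+0) = 7
r[4] = max(1+7, 6+6, 5+1, 9+0) = 12
r[5] = max(1+12, 6+7, 5+6, 9+1, 7+0) = 13
r[6] = max(1+13, 6+12, 5+7, 9+6, 7+1, 13+0) = 18
r[7] = max(1+18, 6+13, 5+12, …, 13+1, 15+0) = 19
Maximum revenue is 19.
Now minimize piece count subject to staying optimal: for each k, pieces[k] = 1 + min over i with p[i]+r[k−i]=r[k] of pieces[k−i].
pieces[4] = 2
pieces[5] = 3
pieces[6] = 3
pieces[7] = 4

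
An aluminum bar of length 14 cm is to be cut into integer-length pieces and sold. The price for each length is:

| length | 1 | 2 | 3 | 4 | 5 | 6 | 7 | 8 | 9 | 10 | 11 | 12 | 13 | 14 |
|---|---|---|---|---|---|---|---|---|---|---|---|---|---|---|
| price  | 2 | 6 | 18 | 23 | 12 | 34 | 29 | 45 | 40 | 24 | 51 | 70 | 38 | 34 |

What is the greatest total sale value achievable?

Consider every possible first cut. best[k] is the best of p[i]+best[k−i] over all sellable i≤k.
best[1] = 2
best[2] = max(2+2, 6+0) = 6
best[3] = max(2+6, 6+2, 18+0) = 18
best[4] = max(2+18, 6+6, 18+2, 23+0) = 23
best[5] = max(2+23, 6+18, 18+6, 23+2, 12+0) = 25
best[6] = max(2+25, 6+23, 18+18, 23+6, 12+2, 34+0) = 36
best[7] = max(2+36, 6+25, 18+23, …, 34+2, 29+0) = 41
best[8] = max(2+41, 6+36, 18+25, …, 29+2, 45+0) = 46
best[9] = max(2+46, 6+41, 18+36, …, 45+2, 40+0) = 54
best[10] = max(2+54, 6+46, 18+41, …, 40+2, 24+0) = 59
best[11] = max(2+59, 6+54, 18+46, …, 24+2, 51+0) = 64
best[12] = max(2+64, 6+59, 18+54, …, 51+2, 70+0) = 72
best[13] = max(2+72, 6+64, 18+59, …, 70+2, 38+0) = 77
best[14] = max(2+77, 6+72, 18+64, …, 38+2, 34+0) = 82
One optimal cutting: 4 + 4 + 3 + 3 → $23 + $23 + $18 + $18 = $82.

82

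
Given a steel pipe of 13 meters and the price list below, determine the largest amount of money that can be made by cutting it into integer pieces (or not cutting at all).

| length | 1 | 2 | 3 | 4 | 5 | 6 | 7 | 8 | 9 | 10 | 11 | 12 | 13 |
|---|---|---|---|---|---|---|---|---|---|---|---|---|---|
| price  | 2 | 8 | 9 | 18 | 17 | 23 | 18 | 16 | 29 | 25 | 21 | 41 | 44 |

Build R[k] bottom-up: R[k] = max over allowed piece i of (p[i] + R[k−i]).
R[1] = 2
R[2] = max(2+2, 8+0) = 8
R[3] = max(2+8, 8+2, 9+0) = 10
R[4] = max(2+10, 8+8, 9+2, 18+0) = 18
R[5] = max(2+18, 8+10, 9+8, 18+2, 17+0) = 20
R[6] = max(2+20, 8+18, 9+10, 18+8, 17+2, 23+0) = 26
R[7] = max(2+26, 8+20, 9+18, …, 23+2, 18+0) = 28
R[8] = max(2+28, 8+26, 9+20, …, 18+2, 16+0) = 36
R[9] = max(2+36, 8+28, 9+26, …, 16+2, 29+0) = 38
R[10] = max(2+38, 8+36, 9+28, …, 29+2, 25+0) = 44
R[11] = max(2+44, 8+38, 9+36, …, 25+2, 21+0) = 46
R[12] = max(2+46, 8+44, 9+38, …, 21+2, 41+0) = 54
R[13] = max(2+54, 8+46, 9+44, …, 41+2, 44+0) = 56
One optimal cutting: 4 + 4 + 4 + 1 → $18 + $18 + $18 + $2 = $56.

56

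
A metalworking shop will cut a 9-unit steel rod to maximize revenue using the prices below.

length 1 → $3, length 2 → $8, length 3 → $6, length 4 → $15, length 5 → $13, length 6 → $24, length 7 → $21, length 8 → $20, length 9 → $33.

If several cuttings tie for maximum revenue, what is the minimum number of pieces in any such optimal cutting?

Consider every possible first cut. r[k] is the best of p[i]+r[k−i] over all sellable i≤k.
r[1] = 3
r[2] = 8
r[3] = 11  (first piece 1, then r[2]=8)
r[4] = 16  (first piece 2, then r[2]=8)
r[5] = 19  (first piece 1, then r[4]=16)
r[6] = 24  (first piece 2, then r[4]=16)
r[7] = 27  (first piece 1, then r[6]=24)
r[8] = 32  (first piece 2, then r[6]=24)
r[9] = 35  (first piece 1, then r[8]=32)
Maximum revenue is $35.
Now minimize piece count subject to staying optimal: for each k, pieces[k] = 1 + min over i with p[i]+r[k−i]=r[k] of pieces[k−i].
pieces[6] = 1
pieces[7] = 2
pieces[8] = 2
pieces[9] = 3

3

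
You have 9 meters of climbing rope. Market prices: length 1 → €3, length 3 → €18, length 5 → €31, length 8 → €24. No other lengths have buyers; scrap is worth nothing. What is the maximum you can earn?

54

Build r[k] bottom-up: r[k] = max over allowed piece i of (p[i] + r[k−i]).
r[1] = 3
r[2] = 6  (first piece 1, then r[1]=3)
r[3] = max(3+6, 18+0) = 18
r[4] = max(3+18, 18+3) = 21
r[5] = max(3+21, 18+6, 31+0) = 31
r[6] = max(3+31, 18+18, 31+3) = 36
r[7] = max(3+36, 18+21, 31+6) = 39
r[8] = max(3+39, 18+31, 31+18, 24+0) = 49
r[9] = max(3+49, 18+36, 31+21, 24+3) = 54
One optimal cutting: 3 + 3 + 3 → €54.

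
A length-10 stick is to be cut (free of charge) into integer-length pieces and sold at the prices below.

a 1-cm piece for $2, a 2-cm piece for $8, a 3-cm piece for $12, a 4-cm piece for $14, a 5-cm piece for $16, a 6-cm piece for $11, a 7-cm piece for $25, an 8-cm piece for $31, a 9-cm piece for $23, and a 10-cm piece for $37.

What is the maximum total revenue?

Build R[k] bottom-up: R[k] = max over allowed piece i of (p[i] + R[k−i]).
R[1] = 2
R[2] = 8
R[3] = 12
R[4] = 16  (first piece 2, then R[2]=8)
R[5] = 20  (first piece 2, then R[3]=12)
R[6] = 24  (first piece 2, then R[4]=16)
R[7] = 28  (first piece 2, then R[5]=20)
R[8] = 32  (first piece 2, then R[6]=24)
R[9] = 36  (first piece 2, then R[7]=28)
R[10] = 40  (first piece 2, then R[8]=32)
One optimal cutting: 2 + 2 + 2 + 2 + 2 → $8 + $8 + $8 + $8 + $8 = $40.

40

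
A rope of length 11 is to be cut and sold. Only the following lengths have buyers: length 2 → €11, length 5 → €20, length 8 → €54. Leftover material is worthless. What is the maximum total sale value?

65

Let r[k] be the best obtainable value from length k. For each k, try every first piece i and keep the best of price[i] + r[k−i].
r[1] = 0
r[2] = 11
r[3] = 11
r[4] = 22  (first piece 2, then r[2]=11)
r[5] = 22
r[6] = 33  (first piece 2, then r[4]=22)
r[7] = 33
r[8] = 54
r[9] = 54
r[10] = 65  (first piece 2, then r[8]=54)
r[11] = 65
One optimal cutting: pieces 8 + 2 with 1 cm of scrap → €65.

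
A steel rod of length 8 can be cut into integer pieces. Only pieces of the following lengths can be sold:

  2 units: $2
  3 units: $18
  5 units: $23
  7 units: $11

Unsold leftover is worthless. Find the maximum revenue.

Let f[k] be the best obtainable value from length k. For each k, try every first piece i and keep the best of price[i] + f[k−i].
f[1] = 0
f[2] = 2
f[3] = max(2+0, 18+0) = 18
f[4] = max(2+2, 18+0) = 18
f[5] = max(2+18, 18+2, 23+0) = 23
f[6] = max(2+18, 18+18, 23+0) = 36
f[7] = max(2+23, 18+18, 23+2, 11+0) = 36
f[8] = max(2+36, 18+23, 23+18, 11+0) = 41
One optimal cutting: 5 + 3 → $41.

41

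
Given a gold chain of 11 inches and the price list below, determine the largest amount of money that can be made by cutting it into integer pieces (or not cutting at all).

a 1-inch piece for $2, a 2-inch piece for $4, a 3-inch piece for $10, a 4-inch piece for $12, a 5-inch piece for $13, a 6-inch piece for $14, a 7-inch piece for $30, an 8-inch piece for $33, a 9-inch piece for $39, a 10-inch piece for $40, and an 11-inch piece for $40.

Let r[k] be the best obtainable value from length k. For each k, try every first piece i and keep the best of price[i] + r[k−i].
r[1] = 2
r[2] = max(2+2, 4+0) = 4
r[3] = max(2+4, 4+2, 10+0) = 10
r[4] = max(2+10, 4+4, 10+2, 12+0) = 12
r[5] = max(2+12, 4+10, 10+4, 12+2, 13+0) = 14
r[6] = max(2+14, 4+12, 10+10, 12+4, 13+2, 14+0) = 20
r[7] = max(2+20, 4+14, 10+12, …, 14+2, 30+0) = 30
r[8] = max(2+30, 4+20, 10+14, …, 30+2, 33+0) = 33
r[9] = max(2+33, 4+30, 10+20, …, 33+2, 39+0) = 39
r[10] = max(2+39, 4+33, 10+30, …, 39+2, 40+0) = 41
r[11] = max(2+41, 4+39, 10+33, …, 40+2, 40+0) = 43
One optimal cutting: 9 + 1 + 1 → $39 + $2 + $2 = $43.

43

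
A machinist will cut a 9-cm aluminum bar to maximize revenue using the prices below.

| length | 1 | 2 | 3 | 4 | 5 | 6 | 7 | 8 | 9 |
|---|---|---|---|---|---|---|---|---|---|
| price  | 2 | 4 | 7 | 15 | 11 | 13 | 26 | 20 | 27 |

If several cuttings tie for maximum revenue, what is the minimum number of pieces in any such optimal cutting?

Let r[k] be the best obtainable value from length k. For each k, try every first piece i and keep the best of price[i] + r[k−i].
r[1] = 2
r[2] = 4  (first piece 1, then r[1]=2)
r[3] = 7
r[4] = 15
r[5] = 17  (first piece 1, then r[4]=15)
r[6] = 19  (first piece 1, then r[5]=17)
r[7] = 26
r[8] = 30  (first piece 4, then r[4]=15)
r[9] = 32  (first piece 1, then r[8]=30)
Maximum revenue is $32.
Now minimize piece count subject to staying optimal: for each k, pieces[k] = 1 + min over i with p[i]+r[k−i]=r[k] of pieces[k−i].
pieces[6] = 2
pieces[7] = 1
pieces[8] = 2
pieces[9] = 3

3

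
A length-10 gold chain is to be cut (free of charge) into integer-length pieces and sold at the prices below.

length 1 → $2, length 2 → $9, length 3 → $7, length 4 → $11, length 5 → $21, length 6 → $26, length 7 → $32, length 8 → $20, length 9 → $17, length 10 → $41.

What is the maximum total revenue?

Consider every possible first cut. r[k] is the best of p[i]+r[k−i] over all sellable i≤k.
r[1] = 2
r[2] = 9
r[3] = 11  (first piece 1, then r[2]=9)
r[4] = 18  (first piece 2, then r[2]=9)
r[5] = 21
r[6] = 27  (first piece 2, then r[4]=18)
r[7] = 32
r[8] = 36  (first piece 2, then r[6]=27)
r[9] = 41  (first piece 2, then r[7]=32)
r[10] = 45  (first piece 2, then r[8]=36)
One optimal cutting: 2 + 2 + 2 + 2 + 2 → $9 + $9 + $9 + $9 + $9 = $45.

45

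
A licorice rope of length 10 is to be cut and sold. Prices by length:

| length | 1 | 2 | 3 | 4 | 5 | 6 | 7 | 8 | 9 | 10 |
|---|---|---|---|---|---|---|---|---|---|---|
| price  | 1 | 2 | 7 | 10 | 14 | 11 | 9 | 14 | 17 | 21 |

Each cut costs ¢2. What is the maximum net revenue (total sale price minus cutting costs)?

26

Consider every possible first cut. net[k] is the best of p[i]+net[k−i] over all sellable i≤k, charging 2 whenever i<k.
net[1] = 1
net[2] = 2
net[3] = 7
net[4] = 10
net[5] = 14
net[6] = 13  (first piece 1, then net[5]=14)
net[7] = 15  (first piece 3, then net[4]=10)
net[8] = 19  (first piece 3, then net[5]=14)
net[9] = 22  (first piece 4, then net[5]=14)
net[10] = 26  (first piece 5, then net[5]=14)
One optimal plan: pieces 5 + 5 (1 cut) → ¢28 − ¢2 = ¢26.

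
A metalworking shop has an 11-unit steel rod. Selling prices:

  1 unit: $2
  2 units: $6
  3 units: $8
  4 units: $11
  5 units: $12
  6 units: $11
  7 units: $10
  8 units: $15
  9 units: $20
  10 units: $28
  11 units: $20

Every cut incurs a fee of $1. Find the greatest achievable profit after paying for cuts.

29

Let net[k] be the best obtainable value from length k. For each k, try every first piece i and keep the best of price[i] + net[k−i] minus the 1 cut fee when i<k.
net[1] = 2
net[2] = max(2+2-1, 6+0) = 6
net[3] = max(2+6-1, 6+2-1, 8+0) = 8
net[4] = max(2+8-1, 6+6-1, 8+2-1, 11+0) = 11
net[5] = max(2+11-1, 6+8-1, 8+6-1, 11+2-1, 12+0) = 13
net[6] = max(2+13-1, 6+11-1, 8+8-1, 11+6-1, 12+2-1, 11+0) = 16
net[7] = max(2+16-1, 6+13-1, 8+11-1, …, 11+2-1, 10+0) = 18
net[8] = max(2+18-1, 6+16-1, 8+13-1, …, 10+2-1, 15+0) = 21
net[9] = max(2+21-1, 6+18-1, 8+16-1, …, 15+2-1, 20+0) = 23
net[10] = max(2+23-1, 6+21-1, 8+18-1, …, 20+2-1, 28+0) = 28
net[11] = max(2+28-1, 6+23-1, 8+21-1, …, 28+2-1, 20+0) = 29
One optimal plan: pieces 10 + 1 (1 cut) → $30 − $1 = $29.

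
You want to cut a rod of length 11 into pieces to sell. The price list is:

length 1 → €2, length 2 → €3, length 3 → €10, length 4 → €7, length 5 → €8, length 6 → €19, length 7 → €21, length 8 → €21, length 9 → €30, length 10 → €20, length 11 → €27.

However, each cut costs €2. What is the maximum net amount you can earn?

Build net[k] bottom-up: net[k] = max over allowed piece i of (p[i] + net[k−i]) − 2 per cut.
net[1] = 2
net[2] = max(2+2-2, 3+0) = 3
net[3] = max(2+3-2, 3+2-2, 10+0) = 10
net[4] = max(2+10-2, 3+3-2, 10+2-2, 7+0) = 10
net[5] = max(2+10-2, 3+10-2, 10+3-2, 7+2-2, 8+0) = 11
net[6] = max(2+11-2, 3+10-2, 10+10-2, 7+3-2, 8+2-2, 19+0) = 19
net[7] = max(2+19-2, 3+11-2, 10+10-2, …, 19+2-2, 21+0) = 21
net[8] = max(2+21-2, 3+19-2, 10+11-2, …, 21+2-2, 21+0) = 21
net[9] = max(2+21-2, 3+21-2, 10+19-2, …, 21+2-2, 30+0) = 30
net[10] = max(2+30-2, 3+21-2, 10+21-2, …, 30+2-2, 20+0) = 30
net[11] = max(2+30-2, 3+30-2, 10+21-2, …, 20+2-2, 27+0) = 31
One optimal plan: pieces 9 + 2 (1 cut) → €33 − €2 = €31.

31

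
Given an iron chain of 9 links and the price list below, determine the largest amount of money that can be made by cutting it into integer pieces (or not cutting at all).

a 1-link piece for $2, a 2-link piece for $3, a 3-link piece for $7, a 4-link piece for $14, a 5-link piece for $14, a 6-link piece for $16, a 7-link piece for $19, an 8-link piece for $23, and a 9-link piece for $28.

Let r[k] be the best obtainable value from length k. For each k, try every first piece i and keep the best of price[i] + r[k−i].
r[1] = 2
r[2] = max(2+2, 3+0) = 4
r[3] = max(2+4, 3+2, 7+0) = 7
r[4] = max(2+7, 3+4, 7+2, 14+0) = 14
r[5] = max(2+14, 3+7, 7+4, 14+2, 14+0) = 16
r[6] = max(2+16, 3+14, 7+7, 14+4, 14+2, 16+0) = 18
r[7] = max(2+18, 3+16, 7+14, …, 16+2, 19+0) = 21
r[8] = max(2+21, 3+18, 7+16, …, 19+2, 23+0) = 28
r[9] = max(2+28, 3+21, 7+18, …, 23+2, 28+0) = 30
One optimal cutting: 4 + 4 + 1 → $14 + $14 + $2 = $30.

30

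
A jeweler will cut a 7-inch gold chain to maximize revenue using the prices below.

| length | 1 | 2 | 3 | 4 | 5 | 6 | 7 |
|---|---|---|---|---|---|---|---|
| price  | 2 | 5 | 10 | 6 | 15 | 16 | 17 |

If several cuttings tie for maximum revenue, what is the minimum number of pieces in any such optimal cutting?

3

Build r[k] bottom-up: r[k] = max over allowed piece i of (p[i] + r[k−i]).
r[1] = 2
r[2] = max(2+2, 5+0) = 5
r[3] = max(2+5, 5+2, 10+0) = 10
r[4] = max(2+10, 5+5, 10+2, 6+0) = 12
r[5] = max(2+12, 5+10, 10+5, 6+2, 15+0) = 15
r[6] = max(2+15, 5+12, 10+10, 6+5, 15+2, 16+0) = 20
r[7] = max(2+20, 5+15, 10+12, …, 16+2, 17+0) = 22
Maximum revenue is $22.
Now minimize piece count subject to staying optimal: for each k, pieces[k] = 1 + min over i with p[i]+r[k−i]=r[k] of pieces[k−i].
pieces[4] = 2
pieces[5] = 1
pieces[6] = 2
pieces[7] = 3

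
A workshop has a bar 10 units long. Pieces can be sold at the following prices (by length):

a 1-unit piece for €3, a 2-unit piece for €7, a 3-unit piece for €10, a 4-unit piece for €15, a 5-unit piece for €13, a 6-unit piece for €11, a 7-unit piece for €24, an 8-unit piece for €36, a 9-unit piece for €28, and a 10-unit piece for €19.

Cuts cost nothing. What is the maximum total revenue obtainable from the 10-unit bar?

43

Build best[k] bottom-up: best[k] = max over allowed piece i of (p[i] + best[k−i]).
best[1] = 3
best[2] = max(3+3, 7+0) = 7
best[3] = max(3+7, 7+3, 10+0) = 10
best[4] = max(3+10, 7+7, 10+3, 15+0) = 15
best[5] = max(3+15, 7+10, 10+7, 15+3, 13+0) = 18
best[6] = max(3+18, 7+15, 10+10, 15+7, 13+3, 11+0) = 22
best[7] = max(3+22, 7+18, 10+15, …, 11+3, 24+0) = 25
best[8] = max(3+25, 7+22, 10+18, …, 24+3, 36+0) = 36
best[9] = max(3+36, 7+25, 10+22, …, 36+3, 28+0) = 39
best[10] = max(3+39, 7+36, 10+25, …, 28+3, 19+0) = 43
One optimal cutting: 8 + 2 → €36 + €7 = €43.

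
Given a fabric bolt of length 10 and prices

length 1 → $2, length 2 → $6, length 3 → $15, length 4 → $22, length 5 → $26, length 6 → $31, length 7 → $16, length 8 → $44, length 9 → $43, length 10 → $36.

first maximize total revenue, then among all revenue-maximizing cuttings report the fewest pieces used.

Build r[k] bottom-up: r[k] = max over allowed piece i of (p[i] + r[k−i]).
r[1] = 2
r[2] = 6
r[3] = 15
r[4] = 22
r[5] = 26
r[6] = 31
r[7] = 37  (first piece 3, then r[4]=22)
r[8] = 44  (first piece 4, then r[4]=22)
r[9] = 48  (first piece 4, then r[5]=26)
r[10] = 53  (first piece 4, then r[6]=31)
Maximum revenue is $53.
Now minimize piece count subject to staying optimal: for each k, pieces[k] = 1 + min over i with p[i]+r[k−i]=r[k] of pieces[k−i].
pieces[7] = 2
pieces[8] = 1
pieces[9] = 2
pieces[10] = 2

2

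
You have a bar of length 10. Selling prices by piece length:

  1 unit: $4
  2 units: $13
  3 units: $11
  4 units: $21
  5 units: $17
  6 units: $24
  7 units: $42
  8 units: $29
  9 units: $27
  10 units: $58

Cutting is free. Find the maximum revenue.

Let v[k] be the best obtainable value from length k. For each k, try every first piece i and keep the best of price[i] + v[k−i].
v[1] = 4
v[2] = max(4+4, 13+0) = 13
v[3] = max(4+13, 13+4, 11+0) = 17
v[4] = max(4+17, 13+13, 11+4, 21+0) = 26
v[5] = max(4+26, 13+17, 11+13, 21+4, 17+0) = 30
v[6] = max(4+30, 13+26, 11+17, 21+13, 17+4, 24+0) = 39
v[7] = max(4+39, 13+30, 11+26, …, 24+4, 42+0) = 43
v[8] = max(4+43, 13+39, 11+30, …, 42+4, 29+0) = 52
v[9] = max(4+52, 13+43, 11+39, …, 29+4, 27+0) = 56
v[10] = max(4+56, 13+52, 11+43, …, 27+4, 58+0) = 65
One optimal cutting: 2 + 2 + 2 + 2 + 2 → $13 + $13 + $13 + $13 + $13 = $65.

65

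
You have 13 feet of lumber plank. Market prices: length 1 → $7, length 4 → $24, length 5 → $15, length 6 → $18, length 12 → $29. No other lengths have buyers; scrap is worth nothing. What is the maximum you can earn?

Consider every possible first cut. best[k] is the best of p[i]+best[k−i] over all sellable i≤k.
best[1] = 7
best[2] = 14  (first piece 1, then best[1]=7)
best[3] = 21  (first piece 1, then best[2]=14)
best[4] = max(7+21, 24+0) = 28
best[5] = max(7+28, 24+7, 15+0) = 35
best[6] = max(7+35, 24+14, 15+7, 18+0) = 42
best[7] = max(7+42, 24+21, 15+14, 18+7) = 49
best[8] = max(7+49, 24+28, 15+21, 18+14) = 56
best[9] = max(7+56, 24+35, 15+28, 18+21) = 63
best[10] = max(7+63, 24+42, 15+35, 18+28) = 70
best[11] = max(7+70, 24+49, 15+42, 18+35) = 77
best[12] = max(7+77, 24+56, 15+49, 18+42, 29+0) = 84
best[13] = max(7+84, 24+63, 15+56, 18+49, 29+7) = 91
One optimal cutting: 1 + 1 + 1 + 1 + 1 + 1 + 1 + 1 + 1 + 1 + 1 + 1 + 1 → $91.

91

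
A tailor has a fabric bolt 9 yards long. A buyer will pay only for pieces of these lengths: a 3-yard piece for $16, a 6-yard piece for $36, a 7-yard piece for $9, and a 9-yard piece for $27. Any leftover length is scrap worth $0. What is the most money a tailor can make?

52

Build r[k] bottom-up: r[k] = max over allowed piece i of (p[i] + r[k−i]).
r[1] = 0
r[2] = 0
r[3] = 16
r[4] = 16
r[5] = 16
r[6] = max(16+16, 36+0) = 36
r[7] = max(16+16, 36+0, 9+0) = 36
r[8] = max(16+16, 36+0, 9+0) = 36
r[9] = max(16+36, 36+16, 9+0, 27+0) = 52
One optimal cutting: 6 + 3 → $52.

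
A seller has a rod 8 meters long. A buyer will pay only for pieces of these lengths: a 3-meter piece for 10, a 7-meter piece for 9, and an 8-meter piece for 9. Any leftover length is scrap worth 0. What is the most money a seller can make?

20

Build r[k] bottom-up: r[k] = max over allowed piece i of (p[i] + r[k−i]).
r[1] = 0
r[2] = 0
r[3] = 10
r[4] = 10
r[5] = 10
r[6] = 20  (first piece 3, then r[3]=10)
r[7] = 20
r[8] = 20
One optimal cutting: pieces 3 + 3 with 2 meters of scrap → 20.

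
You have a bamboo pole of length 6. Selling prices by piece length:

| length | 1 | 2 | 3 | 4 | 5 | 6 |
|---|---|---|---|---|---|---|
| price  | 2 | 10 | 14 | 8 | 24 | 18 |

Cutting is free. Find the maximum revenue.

Let R[k] be the best obtainable value from length k. For each k, try every first piece i and keep the best of price[i] + R[k−i].
R[1] = 2
R[2] = max(2+2, 10+0) = 10
R[3] = max(2+10, 10+2, 14+0) = 14
R[4] = max(2+14, 10+10, 14+2, 8+0) = 20
R[5] = max(2+20, 10+14, 14+10, 8+2, 24+0) = 24
R[6] = max(2+24, 10+20, 14+14, 8+10, 24+2, 18+0) = 30
One optimal cutting: 2 + 2 + 2 → $10 + $10 + $10 = $30.

30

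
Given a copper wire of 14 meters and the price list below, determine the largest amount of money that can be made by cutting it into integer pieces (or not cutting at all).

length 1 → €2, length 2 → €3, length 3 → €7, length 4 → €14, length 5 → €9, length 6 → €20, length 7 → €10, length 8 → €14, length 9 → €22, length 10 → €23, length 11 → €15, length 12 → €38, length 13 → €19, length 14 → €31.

Build best[k] bottom-up: best[k] = max over allowed piece i of (p[i] + best[k−i]).
best[1] = 2
best[2] = max(2+2, 3+0) = 4
best[3] = max(2+4, 3+2, 7+0) = 7
best[4] = max(2+7, 3+4, 7+2, 14+0) = 14
best[5] = max(2+14, 3+7, 7+4, 14+2, 9+0) = 16
best[6] = max(2+16, 3+14, 7+7, 14+4, 9+2, 20+0) = 20
best[7] = max(2+20, 3+16, 7+14, …, 20+2, 10+0) = 22
best[8] = max(2+22, 3+20, 7+16, …, 10+2, 14+0) = 28
best[9] = max(2+28, 3+22, 7+20, …, 14+2, 22+0) = 30
best[10] = max(2+30, 3+28, 7+22, …, 22+2, 23+0) = 34
best[11] = max(2+34, 3+30, 7+28, …, 23+2, 15+0) = 36
best[12] = max(2+36, 3+34, 7+30, …, 15+2, 38+0) = 42
best[13] = max(2+42, 3+36, 7+34, …, 38+2, 19+0) = 44
best[14] = max(2+44, 3+42, 7+36, …, 19+2, 31+0) = 48
One optimal cutting: 6 + 4 + 4 → €20 + €14 + €14 = €48.

48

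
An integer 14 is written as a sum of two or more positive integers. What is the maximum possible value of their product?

162

Let P[k] be the best product for length k (with at least one cut). For each first piece i, the rest contributes max(k−i, P[k−i]).
Small cases: P[2]=1, P[3]=2, P[4]=4, P[5]=6, P[6]=9, P[7]=12, P[8]=18.
P[9] = 3·max(6,9) = 3·9 = 27
P[10] = 2·max(8,18) = 2·18 = 36
P[11] = 2·max(9,27) = 2·27 = 54
P[12] = 3·max(9,27) = 3·27 = 81
P[13] = 2·max(11,54) = 2·54 = 108
P[14] = 2·max(12,81) = 2·81 = 162
One optimal split: 3 + 3 + 3 + 3 + 2; product 3·3·3·3·2 = 162.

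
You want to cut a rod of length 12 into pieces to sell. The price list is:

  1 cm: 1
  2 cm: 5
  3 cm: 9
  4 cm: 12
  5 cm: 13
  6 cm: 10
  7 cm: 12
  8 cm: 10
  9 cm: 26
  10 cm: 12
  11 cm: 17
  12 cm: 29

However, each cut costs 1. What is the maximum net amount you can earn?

34

Build r[k] bottom-up: r[k] = max over allowed piece i of (p[i] + r[k−i]) − 1 per cut.
r[1] = 1
r[2] = max(1+1-1, 5+0) = 5
r[3] = max(1+5-1, 5+1-1, 9+0) = 9
r[4] = max(1+9-1, 5+5-1, 9+1-1, 12+0) = 12
r[5] = max(1+12-1, 5+9-1, 9+5-1, 12+1-1, 13+0) = 13
r[6] = max(1+13-1, 5+12-1, 9+9-1, 12+5-1, 13+1-1, 10+0) = 17
r[7] = max(1+17-1, 5+13-1, 9+12-1, …, 10+1-1, 12+0) = 20
r[8] = max(1+20-1, 5+17-1, 9+13-1, …, 12+1-1, 10+0) = 23
r[9] = max(1+23-1, 5+20-1, 9+17-1, …, 10+1-1, 26+0) = 26
r[10] = max(1+26-1, 5+23-1, 9+20-1, …, 26+1-1, 12+0) = 28
r[11] = max(1+28-1, 5+26-1, 9+23-1, …, 12+1-1, 17+0) = 31
r[12] = max(1+31-1, 5+28-1, 9+26-1, …, 17+1-1, 29+0) = 34
One optimal plan: pieces 9 + 3 (1 cut) → 35 − 1 = 34.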